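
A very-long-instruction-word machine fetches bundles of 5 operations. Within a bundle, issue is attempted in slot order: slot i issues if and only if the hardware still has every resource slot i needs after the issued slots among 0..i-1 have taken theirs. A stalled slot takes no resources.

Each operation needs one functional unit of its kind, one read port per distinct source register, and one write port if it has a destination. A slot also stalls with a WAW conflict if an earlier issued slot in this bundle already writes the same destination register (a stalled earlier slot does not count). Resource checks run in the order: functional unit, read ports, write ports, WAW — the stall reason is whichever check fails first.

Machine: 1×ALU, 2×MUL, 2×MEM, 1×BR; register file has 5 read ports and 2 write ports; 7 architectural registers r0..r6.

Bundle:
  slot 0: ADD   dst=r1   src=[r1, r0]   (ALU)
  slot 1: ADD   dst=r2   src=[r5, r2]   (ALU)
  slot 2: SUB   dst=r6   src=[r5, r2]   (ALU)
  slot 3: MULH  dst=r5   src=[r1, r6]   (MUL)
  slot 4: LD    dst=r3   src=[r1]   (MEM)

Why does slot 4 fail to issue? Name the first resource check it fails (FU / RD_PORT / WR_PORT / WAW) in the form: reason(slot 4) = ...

(0) want 1×ALU +2rd +1wr — yes → AL0|MU2|ME2|BR1|rd3|wr1
(1) want 1×ALU +2rd +1wr — FU → AL0|MU2|ME2|BR1|rd3|wr1
(2) want 1×ALU +2rd +1wr — FU → AL0|MU2|ME2|BR1|rd3|wr1
(3) want 1×MUL +2rd +1wr — yes → AL0|MU1|ME2|BR1|rd1|wr0
(4) want 1×MEM +1rd +1wr — WR_PORT → AL0|MU1|ME2|BR1|rd1|wr0

reason(slot 4) = WR_PORT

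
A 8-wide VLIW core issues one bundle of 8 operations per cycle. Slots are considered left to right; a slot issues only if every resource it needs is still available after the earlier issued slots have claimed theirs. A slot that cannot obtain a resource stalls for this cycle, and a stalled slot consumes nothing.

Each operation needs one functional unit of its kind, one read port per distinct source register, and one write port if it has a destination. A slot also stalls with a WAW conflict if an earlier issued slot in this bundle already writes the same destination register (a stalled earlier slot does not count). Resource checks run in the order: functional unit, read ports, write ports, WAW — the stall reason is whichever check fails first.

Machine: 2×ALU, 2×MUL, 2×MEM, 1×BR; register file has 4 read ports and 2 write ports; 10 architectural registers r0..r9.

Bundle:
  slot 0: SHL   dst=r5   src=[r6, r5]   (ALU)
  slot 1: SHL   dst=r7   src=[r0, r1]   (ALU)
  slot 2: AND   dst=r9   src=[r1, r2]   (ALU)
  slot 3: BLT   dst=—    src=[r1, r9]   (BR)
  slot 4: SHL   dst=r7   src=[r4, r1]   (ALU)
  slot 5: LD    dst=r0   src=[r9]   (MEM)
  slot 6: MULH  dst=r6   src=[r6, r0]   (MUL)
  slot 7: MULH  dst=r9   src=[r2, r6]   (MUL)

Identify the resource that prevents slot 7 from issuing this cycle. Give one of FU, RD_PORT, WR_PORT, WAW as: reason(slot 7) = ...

reason(slot 7) = RD_PORT

#0 ALU src=r6,r5 dispatched  <A:1 Mu:2 Ld:2 B:1 rd:2 wr:1>
#1 ALU src=r0,r1 dispatched  <A:0 Mu:2 Ld:2 B:1 rd:0 wr:0>
#2 ALU src=r1,r2 held:FU  <A:0 Mu:2 Ld:2 B:1 rd:0 wr:0>
#3 BR src=r1,r9 held:RD_PORT  <A:0 Mu:2 Ld:2 B:1 rd:0 wr:0>
#4 ALU src=r4,r1 held:FU  <A:0 Mu:2 Ld:2 B:1 rd:0 wr:0>
#5 MEM src=r9 held:RD_PORT  <A:0 Mu:2 Ld:2 B:1 rd:0 wr:0>
#6 MUL src=r6,r0 held:RD_PORT  <A:0 Mu:2 Ld:2 B:1 rd:0 wr:0>
#7 MUL src=r2,r6 held:RD_PORT  <A:0 Mu:2 Ld:2 B:1 rd:0 wr:0>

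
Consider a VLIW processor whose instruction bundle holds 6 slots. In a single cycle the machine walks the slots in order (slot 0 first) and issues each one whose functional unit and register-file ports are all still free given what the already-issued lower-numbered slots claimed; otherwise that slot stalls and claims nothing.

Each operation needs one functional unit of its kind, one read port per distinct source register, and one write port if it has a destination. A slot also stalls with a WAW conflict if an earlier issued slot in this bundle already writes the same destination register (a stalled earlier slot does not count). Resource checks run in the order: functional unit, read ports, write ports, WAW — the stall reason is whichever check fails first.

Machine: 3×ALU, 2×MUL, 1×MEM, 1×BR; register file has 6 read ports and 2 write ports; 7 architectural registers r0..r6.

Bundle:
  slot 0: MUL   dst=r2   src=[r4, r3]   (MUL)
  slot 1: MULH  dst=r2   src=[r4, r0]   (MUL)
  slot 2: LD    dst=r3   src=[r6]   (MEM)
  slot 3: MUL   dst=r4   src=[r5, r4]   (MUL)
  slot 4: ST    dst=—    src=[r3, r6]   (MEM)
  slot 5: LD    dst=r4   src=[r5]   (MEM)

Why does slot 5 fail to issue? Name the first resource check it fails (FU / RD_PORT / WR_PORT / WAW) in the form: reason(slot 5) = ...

reason(slot 5) = FU

#0 MUL src=r4,r3 dispatched  <A:3 Mu:1 Ld:1 B:1 rd:4 wr:1>
#1 MUL src=r4,r0 held:WAW  <A:3 Mu:1 Ld:1 B:1 rd:4 wr:1>
#2 MEM src=r6 dispatched  <A:3 Mu:1 Ld:0 B:1 rd:3 wr:0>
#3 MUL src=r5,r4 held:WR_PORT  <A:3 Mu:1 Ld:0 B:1 rd:3 wr:0>
#4 MEM src=r3,r6 held:FU  <A:3 Mu:1 Ld:0 B:1 rd:3 wr:0>
#5 MEM src=r5 held:FU  <A:3 Mu:1 Ld:0 B:1 rd:3 wr:0>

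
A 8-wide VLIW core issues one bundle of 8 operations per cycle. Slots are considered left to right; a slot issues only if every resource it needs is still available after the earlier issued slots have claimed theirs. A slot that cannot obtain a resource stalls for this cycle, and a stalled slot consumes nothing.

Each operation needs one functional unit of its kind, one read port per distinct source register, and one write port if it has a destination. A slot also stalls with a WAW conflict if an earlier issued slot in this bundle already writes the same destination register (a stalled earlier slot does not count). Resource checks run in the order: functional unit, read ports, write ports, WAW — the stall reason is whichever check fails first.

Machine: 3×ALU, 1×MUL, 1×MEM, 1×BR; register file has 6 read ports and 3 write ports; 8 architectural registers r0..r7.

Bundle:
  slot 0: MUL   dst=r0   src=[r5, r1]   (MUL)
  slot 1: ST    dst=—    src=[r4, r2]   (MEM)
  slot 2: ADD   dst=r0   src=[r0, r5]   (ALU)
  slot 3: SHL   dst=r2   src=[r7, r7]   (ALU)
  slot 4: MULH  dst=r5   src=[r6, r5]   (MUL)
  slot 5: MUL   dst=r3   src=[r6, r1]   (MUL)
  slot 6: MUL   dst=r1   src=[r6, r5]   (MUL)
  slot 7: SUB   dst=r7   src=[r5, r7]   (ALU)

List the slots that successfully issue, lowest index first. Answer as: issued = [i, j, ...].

issued = [0, 1, 3]

[0] MUL needs rd=2 wr=1: ok; after: ALU=3 MUL=0 MEM=1 BR=1, R=4, W=2
[1] MEM needs rd=2 wr=0: ok; after: ALU=3 MUL=0 MEM=0 BR=1, R=2, W=2
[2] ALU needs rd=2 wr=1: WAW; after: ALU=3 MUL=0 MEM=0 BR=1, R=2, W=2
[3] ALU needs rd=1 wr=1: ok; after: ALU=2 MUL=0 MEM=0 BR=1, R=1, W=1
[4] MUL needs rd=2 wr=1: FU; after: ALU=2 MUL=0 MEM=0 BR=1, R=1, W=1
[5] MUL needs rd=2 wr=1: FU; after: ALU=2 MUL=0 MEM=0 BR=1, R=1, W=1
[6] MUL needs rd=2 wr=1: FU; after: ALU=2 MUL=0 MEM=0 BR=1, R=1, W=1
[7] ALU needs rd=2 wr=1: RD_PORT; after: ALU=2 MUL=0 MEM=0 BR=1, R=1, W=1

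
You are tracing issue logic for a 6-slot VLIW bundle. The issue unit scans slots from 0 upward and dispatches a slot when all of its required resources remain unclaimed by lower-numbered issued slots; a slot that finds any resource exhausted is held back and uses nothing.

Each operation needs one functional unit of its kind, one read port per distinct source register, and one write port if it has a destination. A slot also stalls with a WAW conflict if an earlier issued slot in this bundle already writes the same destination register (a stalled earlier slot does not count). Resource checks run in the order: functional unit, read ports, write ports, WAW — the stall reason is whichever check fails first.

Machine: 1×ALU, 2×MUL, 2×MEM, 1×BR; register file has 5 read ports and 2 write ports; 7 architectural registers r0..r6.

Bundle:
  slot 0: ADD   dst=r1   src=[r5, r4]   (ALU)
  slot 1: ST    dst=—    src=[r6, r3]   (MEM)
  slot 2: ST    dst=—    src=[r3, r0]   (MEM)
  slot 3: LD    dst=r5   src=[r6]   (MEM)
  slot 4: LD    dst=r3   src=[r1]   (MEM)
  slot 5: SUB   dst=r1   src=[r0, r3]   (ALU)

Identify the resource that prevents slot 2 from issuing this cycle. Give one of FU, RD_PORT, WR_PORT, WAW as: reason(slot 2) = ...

[0] ALU needs rd=2 wr=1: ok; after: ALU=0 MUL=2 MEM=2 BR=1, R=3, W=1
[1] MEM needs rd=2 wr=0: ok; after: ALU=0 MUL=2 MEM=1 BR=1, R=1, W=1
[2] MEM needs rd=2 wr=0: RD_PORT; after: ALU=0 MUL=2 MEM=1 BR=1, R=1, W=1
[3] MEM needs rd=1 wr=1: ok; after: ALU=0 MUL=2 MEM=0 BR=1, R=0, W=0
[4] MEM needs rd=1 wr=1: FU; after: ALU=0 MUL=2 MEM=0 BR=1, R=0, W=0
[5] ALU needs rd=2 wr=1: FU; after: ALU=0 MUL=2 MEM=0 BR=1, R=0, W=0

reason(slot 2) = RD_PORT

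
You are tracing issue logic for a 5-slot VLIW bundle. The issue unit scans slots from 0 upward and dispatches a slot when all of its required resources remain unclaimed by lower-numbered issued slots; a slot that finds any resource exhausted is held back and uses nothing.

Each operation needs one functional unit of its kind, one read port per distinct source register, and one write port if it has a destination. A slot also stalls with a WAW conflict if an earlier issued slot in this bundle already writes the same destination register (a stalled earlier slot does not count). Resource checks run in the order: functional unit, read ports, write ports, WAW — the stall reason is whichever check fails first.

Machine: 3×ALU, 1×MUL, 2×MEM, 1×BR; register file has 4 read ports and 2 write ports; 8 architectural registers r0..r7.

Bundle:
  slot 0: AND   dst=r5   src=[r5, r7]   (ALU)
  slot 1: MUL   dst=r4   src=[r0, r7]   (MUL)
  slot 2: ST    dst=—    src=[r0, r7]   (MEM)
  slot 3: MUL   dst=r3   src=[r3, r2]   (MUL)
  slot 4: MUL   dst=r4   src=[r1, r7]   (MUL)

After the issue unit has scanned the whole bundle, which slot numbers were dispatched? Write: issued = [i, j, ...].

slot 0 (ALU): ISSUE — free A2,Mu1,Ld2,B1 rp2 wp1
slot 1 (MUL): ISSUE — free A2,Mu0,Ld2,B1 rp0 wp0
slot 2 (MEM): stall RD_PORT — free A2,Mu0,Ld2,B1 rp0 wp0
slot 3 (MUL): stall FU — free A2,Mu0,Ld2,B1 rp0 wp0
slot 4 (MUL): stall FU — free A2,Mu0,Ld2,B1 rp0 wp0

issued = [0, 1]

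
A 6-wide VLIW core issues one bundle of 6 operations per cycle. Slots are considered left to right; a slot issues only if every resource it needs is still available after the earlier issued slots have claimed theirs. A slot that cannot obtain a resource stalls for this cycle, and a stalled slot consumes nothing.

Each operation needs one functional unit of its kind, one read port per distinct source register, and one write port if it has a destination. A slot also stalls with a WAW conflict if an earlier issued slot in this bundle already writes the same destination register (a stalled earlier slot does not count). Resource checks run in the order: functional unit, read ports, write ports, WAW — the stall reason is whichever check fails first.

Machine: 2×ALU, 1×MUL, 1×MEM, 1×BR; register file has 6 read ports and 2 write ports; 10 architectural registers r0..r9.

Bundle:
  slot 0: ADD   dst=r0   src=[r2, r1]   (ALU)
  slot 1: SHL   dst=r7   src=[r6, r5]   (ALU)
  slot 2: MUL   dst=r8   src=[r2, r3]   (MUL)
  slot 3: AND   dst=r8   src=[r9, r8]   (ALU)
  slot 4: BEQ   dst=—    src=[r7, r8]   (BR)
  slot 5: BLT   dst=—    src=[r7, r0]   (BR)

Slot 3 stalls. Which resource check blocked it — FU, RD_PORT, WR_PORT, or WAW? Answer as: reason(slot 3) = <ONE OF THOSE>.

slot 0 (ALU): ISSUE — free A1,Mu1,Ld1,B1 rp4 wp1
slot 1 (ALU): ISSUE — free A0,Mu1,Ld1,B1 rp2 wp0
slot 2 (MUL): stall WR_PORT — free A0,Mu1,Ld1,B1 rp2 wp0
slot 3 (ALU): stall FU — free A0,Mu1,Ld1,B1 rp2 wp0
slot 4 (BR): ISSUE — free A0,Mu1,Ld1,B0 rp0 wp0
slot 5 (BR): stall FU — free A0,Mu1,Ld1,B0 rp0 wp0

reason(slot 3) = FU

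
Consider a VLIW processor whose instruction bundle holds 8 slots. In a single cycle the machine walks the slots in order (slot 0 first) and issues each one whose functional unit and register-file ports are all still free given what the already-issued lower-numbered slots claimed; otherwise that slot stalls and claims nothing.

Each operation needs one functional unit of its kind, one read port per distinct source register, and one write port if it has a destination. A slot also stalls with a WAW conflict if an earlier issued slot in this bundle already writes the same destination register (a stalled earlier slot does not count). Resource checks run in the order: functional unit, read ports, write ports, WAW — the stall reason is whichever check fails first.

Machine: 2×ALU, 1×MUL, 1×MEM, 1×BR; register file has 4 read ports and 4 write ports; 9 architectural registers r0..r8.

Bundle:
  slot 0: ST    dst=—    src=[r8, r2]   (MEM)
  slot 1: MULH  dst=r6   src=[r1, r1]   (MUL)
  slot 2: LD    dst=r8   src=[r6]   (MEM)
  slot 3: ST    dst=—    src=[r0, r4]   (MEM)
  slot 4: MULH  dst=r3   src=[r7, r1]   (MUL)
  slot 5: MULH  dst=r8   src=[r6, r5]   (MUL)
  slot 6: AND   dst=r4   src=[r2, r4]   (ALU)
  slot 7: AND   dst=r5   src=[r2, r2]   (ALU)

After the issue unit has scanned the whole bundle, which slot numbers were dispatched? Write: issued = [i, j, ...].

issued = [0, 1, 7]

  0. MEM ⇒ go  {2A/1Mu/0Ld/1B | 2r 4w}
  1. MUL→r6 ⇒ go  {2A/0Mu/0Ld/1B | 1r 3w}
  2. MEM→r8 ⇒ no(FU)  {2A/0Mu/0Ld/1B | 1r 3w}
  3. MEM ⇒ no(FU)  {2A/0Mu/0Ld/1B | 1r 3w}
  4. MUL→r3 ⇒ no(FU)  {2A/0Mu/0Ld/1B | 1r 3w}
  5. MUL→r8 ⇒ no(FU)  {2A/0Mu/0Ld/1B | 1r 3w}
  6. ALU→r4 ⇒ no(RD_PORT)  {2A/0Mu/0Ld/1B | 1r 3w}
  7. ALU→r5 ⇒ go  {1A/0Mu/0Ld/1B | 0r 2w}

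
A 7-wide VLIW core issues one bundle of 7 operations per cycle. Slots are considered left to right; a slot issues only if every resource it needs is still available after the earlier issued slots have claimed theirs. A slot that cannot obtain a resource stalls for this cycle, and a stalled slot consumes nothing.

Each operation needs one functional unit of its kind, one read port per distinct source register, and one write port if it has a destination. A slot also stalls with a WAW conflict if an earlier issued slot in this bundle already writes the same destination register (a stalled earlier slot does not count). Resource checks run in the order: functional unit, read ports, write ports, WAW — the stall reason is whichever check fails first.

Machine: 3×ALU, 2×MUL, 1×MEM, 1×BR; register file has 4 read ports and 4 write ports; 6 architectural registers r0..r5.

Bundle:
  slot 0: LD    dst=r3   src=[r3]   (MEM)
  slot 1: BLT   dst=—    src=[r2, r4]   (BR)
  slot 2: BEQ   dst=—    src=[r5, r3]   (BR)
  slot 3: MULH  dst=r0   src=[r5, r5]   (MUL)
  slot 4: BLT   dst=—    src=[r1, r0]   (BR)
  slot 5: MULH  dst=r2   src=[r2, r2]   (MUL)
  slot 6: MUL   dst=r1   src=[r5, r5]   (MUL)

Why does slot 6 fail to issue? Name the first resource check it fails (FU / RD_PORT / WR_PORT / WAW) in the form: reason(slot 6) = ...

[0] MEM needs rd=1 wr=1: ok; after: ALU=3 MUL=2 MEM=0 BR=1, R=3, W=3
[1] BR needs rd=2 wr=0: ok; after: ALU=3 MUL=2 MEM=0 BR=0, R=1, W=3
[2] BR needs rd=2 wr=0: FU; after: ALU=3 MUL=2 MEM=0 BR=0, R=1, W=3
[3] MUL needs rd=1 wr=1: ok; after: ALU=3 MUL=1 MEM=0 BR=0, R=0, W=2
[4] BR needs rd=2 wr=0: FU; after: ALU=3 MUL=1 MEM=0 BR=0, R=0, W=2
[5] MUL needs rd=1 wr=1: RD_PORT; after: ALU=3 MUL=1 MEM=0 BR=0, R=0, W=2
[6] MUL needs rd=1 wr=1: RD_PORT; after: ALU=3 MUL=1 MEM=0 BR=0, R=0, W=2

reason(slot 6) = RD_PORT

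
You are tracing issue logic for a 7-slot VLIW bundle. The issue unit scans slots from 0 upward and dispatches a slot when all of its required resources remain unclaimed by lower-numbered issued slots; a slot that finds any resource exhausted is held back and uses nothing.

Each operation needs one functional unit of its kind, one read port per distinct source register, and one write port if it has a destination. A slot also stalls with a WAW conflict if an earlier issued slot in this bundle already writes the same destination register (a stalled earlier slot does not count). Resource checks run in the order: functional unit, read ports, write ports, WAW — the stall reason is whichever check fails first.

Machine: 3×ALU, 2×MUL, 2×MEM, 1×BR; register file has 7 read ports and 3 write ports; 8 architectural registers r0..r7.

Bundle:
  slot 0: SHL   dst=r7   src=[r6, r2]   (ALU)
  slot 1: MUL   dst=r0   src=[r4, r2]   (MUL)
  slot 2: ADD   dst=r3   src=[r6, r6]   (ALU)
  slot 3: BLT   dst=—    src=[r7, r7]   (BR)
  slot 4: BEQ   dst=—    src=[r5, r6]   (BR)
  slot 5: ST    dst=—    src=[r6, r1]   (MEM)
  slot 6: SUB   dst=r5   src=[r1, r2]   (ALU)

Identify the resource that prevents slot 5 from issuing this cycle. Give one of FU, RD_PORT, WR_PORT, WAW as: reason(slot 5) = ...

  0. ALU→r7 ⇒ go  {2A/2Mu/2Ld/1B | 5r 2w}
  1. MUL→r0 ⇒ go  {2A/1Mu/2Ld/1B | 3r 1w}
  2. ALU→r3 ⇒ go  {1A/1Mu/2Ld/1B | 2r 0w}
  3. BR ⇒ go  {1A/1Mu/2Ld/0B | 1r 0w}
  4. BR ⇒ no(FU)  {1A/1Mu/2Ld/0B | 1r 0w}
  5. MEM ⇒ no(RD_PORT)  {1A/1Mu/2Ld/0B | 1r 0w}
  6. ALU→r5 ⇒ no(RD_PORT)  {1A/1Mu/2Ld/0B | 1r 0w}

reason(slot 5) = RD_PORT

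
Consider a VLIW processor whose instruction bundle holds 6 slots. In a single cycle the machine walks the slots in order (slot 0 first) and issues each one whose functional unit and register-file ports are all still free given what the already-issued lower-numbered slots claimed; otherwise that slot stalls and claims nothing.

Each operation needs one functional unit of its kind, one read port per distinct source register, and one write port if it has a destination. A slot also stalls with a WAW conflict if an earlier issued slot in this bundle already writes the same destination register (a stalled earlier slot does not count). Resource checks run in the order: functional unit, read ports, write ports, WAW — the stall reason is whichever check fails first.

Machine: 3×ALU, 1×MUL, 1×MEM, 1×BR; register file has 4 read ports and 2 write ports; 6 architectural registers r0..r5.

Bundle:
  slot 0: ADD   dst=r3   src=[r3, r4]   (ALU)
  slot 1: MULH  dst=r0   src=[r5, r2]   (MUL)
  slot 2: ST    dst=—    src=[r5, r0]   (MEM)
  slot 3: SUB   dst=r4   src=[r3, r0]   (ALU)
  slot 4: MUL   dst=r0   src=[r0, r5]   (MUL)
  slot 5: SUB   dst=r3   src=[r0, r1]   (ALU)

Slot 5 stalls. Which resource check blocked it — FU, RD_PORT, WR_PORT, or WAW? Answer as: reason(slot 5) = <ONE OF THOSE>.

reason(slot 5) = RD_PORT

[0] ALU needs rd=2 wr=1: ok; after: ALU=2 MUL=1 MEM=1 BR=1, R=2, W=1
[1] MUL needs rd=2 wr=1: ok; after: ALU=2 MUL=0 MEM=1 BR=1, R=0, W=0
[2] MEM needs rd=2 wr=0: RD_PORT; after: ALU=2 MUL=0 MEM=1 BR=1, R=0, W=0
[3] ALU needs rd=2 wr=1: RD_PORT; after: ALU=2 MUL=0 MEM=1 BR=1, R=0, W=0
[4] MUL needs rd=2 wr=1: FU; after: ALU=2 MUL=0 MEM=1 BR=1, R=0, W=0
[5] ALU needs rd=2 wr=1: RD_PORT; after: ALU=2 MUL=0 MEM=1 BR=1, R=0, W=0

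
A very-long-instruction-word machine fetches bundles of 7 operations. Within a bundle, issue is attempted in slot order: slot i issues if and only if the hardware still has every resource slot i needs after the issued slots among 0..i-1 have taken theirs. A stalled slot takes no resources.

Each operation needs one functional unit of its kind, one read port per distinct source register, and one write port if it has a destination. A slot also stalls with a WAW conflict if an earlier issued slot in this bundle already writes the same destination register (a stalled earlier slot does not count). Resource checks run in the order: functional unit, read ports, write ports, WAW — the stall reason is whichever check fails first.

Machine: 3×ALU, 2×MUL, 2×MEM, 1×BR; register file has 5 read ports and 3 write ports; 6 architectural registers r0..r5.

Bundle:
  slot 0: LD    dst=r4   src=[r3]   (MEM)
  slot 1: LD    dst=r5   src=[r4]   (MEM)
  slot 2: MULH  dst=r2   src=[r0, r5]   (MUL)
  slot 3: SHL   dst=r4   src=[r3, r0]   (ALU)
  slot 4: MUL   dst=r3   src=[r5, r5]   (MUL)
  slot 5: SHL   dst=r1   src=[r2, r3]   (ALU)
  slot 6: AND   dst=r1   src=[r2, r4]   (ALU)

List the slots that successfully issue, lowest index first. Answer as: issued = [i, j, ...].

  0. MEM→r4 ⇒ go  {3A/2Mu/1Ld/1B | 4r 2w}
  1. MEM→r5 ⇒ go  {3A/2Mu/0Ld/1B | 3r 1w}
  2. MUL→r2 ⇒ go  {3A/1Mu/0Ld/1B | 1r 0w}
  3. ALU→r4 ⇒ no(RD_PORT)  {3A/1Mu/0Ld/1B | 1r 0w}
  4. MUL→r3 ⇒ no(WR_PORT)  {3A/1Mu/0Ld/1B | 1r 0w}
  5. ALU→r1 ⇒ no(RD_PORT)  {3A/1Mu/0Ld/1B | 1r 0w}
  6. ALU→r1 ⇒ no(RD_PORT)  {3A/1Mu/0Ld/1B | 1r 0w}

issued = [0, 1, 2]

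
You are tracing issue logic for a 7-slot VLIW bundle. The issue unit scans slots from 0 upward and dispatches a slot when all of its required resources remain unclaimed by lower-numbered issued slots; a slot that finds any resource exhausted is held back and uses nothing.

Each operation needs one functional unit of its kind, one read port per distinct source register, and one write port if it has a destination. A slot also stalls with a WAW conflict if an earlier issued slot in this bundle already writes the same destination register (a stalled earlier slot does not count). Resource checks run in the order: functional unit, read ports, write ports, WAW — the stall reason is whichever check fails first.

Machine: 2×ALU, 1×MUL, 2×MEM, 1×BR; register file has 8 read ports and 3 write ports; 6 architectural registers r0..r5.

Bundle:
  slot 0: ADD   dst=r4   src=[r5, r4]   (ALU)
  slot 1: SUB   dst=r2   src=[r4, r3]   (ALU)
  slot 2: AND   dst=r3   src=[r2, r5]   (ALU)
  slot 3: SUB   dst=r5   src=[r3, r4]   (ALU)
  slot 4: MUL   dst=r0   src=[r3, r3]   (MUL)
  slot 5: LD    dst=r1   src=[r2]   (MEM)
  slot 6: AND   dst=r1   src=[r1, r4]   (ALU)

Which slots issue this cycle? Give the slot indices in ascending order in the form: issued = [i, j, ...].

[0] ALU needs rd=2 wr=1: ok; after: ALU=1 MUL=1 MEM=2 BR=1, R=6, W=2
[1] ALU needs rd=2 wr=1: ok; after: ALU=0 MUL=1 MEM=2 BR=1, R=4, W=1
[2] ALU needs rd=2 wr=1: FU; after: ALU=0 MUL=1 MEM=2 BR=1, R=4, W=1
[3] ALU needs rd=2 wr=1: FU; after: ALU=0 MUL=1 MEM=2 BR=1, R=4, W=1
[4] MUL needs rd=1 wr=1: ok; after: ALU=0 MUL=0 MEM=2 BR=1, R=3, W=0
[5] MEM needs rd=1 wr=1: WR_PORT; after: ALU=0 MUL=0 MEM=2 BR=1, R=3, W=0
[6] ALU needs rd=2 wr=1: FU; after: ALU=0 MUL=0 MEM=2 BR=1, R=3, W=0

issued = [0, 1, 4]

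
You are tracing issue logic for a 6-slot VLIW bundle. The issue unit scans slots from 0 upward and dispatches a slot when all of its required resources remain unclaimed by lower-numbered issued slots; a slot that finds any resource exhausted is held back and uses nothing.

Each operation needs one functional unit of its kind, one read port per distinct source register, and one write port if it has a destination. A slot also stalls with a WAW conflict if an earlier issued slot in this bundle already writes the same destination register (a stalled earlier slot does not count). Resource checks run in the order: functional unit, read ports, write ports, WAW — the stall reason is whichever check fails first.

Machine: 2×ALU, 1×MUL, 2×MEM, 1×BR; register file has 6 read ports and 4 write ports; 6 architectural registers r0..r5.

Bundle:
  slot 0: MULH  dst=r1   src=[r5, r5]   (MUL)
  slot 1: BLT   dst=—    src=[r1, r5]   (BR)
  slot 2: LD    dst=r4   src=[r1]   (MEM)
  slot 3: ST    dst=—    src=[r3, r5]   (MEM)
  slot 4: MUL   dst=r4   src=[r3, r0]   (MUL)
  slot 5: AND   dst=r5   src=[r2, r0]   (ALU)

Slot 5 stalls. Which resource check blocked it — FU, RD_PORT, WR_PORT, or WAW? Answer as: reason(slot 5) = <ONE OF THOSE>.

#0 MUL src=r5,r5 dispatched  <A:2 Mu:0 Ld:2 B:1 rd:5 wr:3>
#1 BR src=r1,r5 dispatched  <A:2 Mu:0 Ld:2 B:0 rd:3 wr:3>
#2 MEM src=r1 dispatched  <A:2 Mu:0 Ld:1 B:0 rd:2 wr:2>
#3 MEM src=r3,r5 dispatched  <A:2 Mu:0 Ld:0 B:0 rd:0 wr:2>
#4 MUL src=r3,r0 held:FU  <A:2 Mu:0 Ld:0 B:0 rd:0 wr:2>
#5 ALU src=r2,r0 held:RD_PORT  <A:2 Mu:0 Ld:0 B:0 rd:0 wr:2>

reason(slot 5) = RD_PORT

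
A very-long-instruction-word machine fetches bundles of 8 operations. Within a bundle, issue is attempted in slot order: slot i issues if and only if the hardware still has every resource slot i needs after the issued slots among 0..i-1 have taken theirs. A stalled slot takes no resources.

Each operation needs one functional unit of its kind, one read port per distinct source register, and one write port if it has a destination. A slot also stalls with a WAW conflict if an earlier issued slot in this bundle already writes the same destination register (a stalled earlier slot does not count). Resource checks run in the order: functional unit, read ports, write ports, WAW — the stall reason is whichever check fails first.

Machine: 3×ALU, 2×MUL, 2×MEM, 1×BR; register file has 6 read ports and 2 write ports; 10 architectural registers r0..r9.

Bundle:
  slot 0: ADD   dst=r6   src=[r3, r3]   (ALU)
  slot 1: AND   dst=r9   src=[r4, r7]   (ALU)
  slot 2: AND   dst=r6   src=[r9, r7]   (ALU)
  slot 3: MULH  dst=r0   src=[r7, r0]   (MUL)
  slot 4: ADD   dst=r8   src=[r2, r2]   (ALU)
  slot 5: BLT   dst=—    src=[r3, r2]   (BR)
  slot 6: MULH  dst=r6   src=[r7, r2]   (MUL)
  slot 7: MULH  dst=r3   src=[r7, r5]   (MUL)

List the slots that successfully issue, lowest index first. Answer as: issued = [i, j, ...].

issued = [0, 1, 5]

[0] ALU needs rd=1 wr=1: ok; after: ALU=2 MUL=2 MEM=2 BR=1, R=5, W=1
[1] ALU needs rd=2 wr=1: ok; after: ALU=1 MUL=2 MEM=2 BR=1, R=3, W=0
[2] ALU needs rd=2 wr=1: WR_PORT; after: ALU=1 MUL=2 MEM=2 BR=1, R=3, W=0
[3] MUL needs rd=2 wr=1: WR_PORT; after: ALU=1 MUL=2 MEM=2 BR=1, R=3, W=0
[4] ALU needs rd=1 wr=1: WR_PORT; after: ALU=1 MUL=2 MEM=2 BR=1, R=3, W=0
[5] BR needs rd=2 wr=0: ok; after: ALU=1 MUL=2 MEM=2 BR=0, R=1, W=0
[6] MUL needs rd=2 wr=1: RD_PORT; after: ALU=1 MUL=2 MEM=2 BR=0, R=1, W=0
[7] MUL needs rd=2 wr=1: RD_PORT; after: ALU=1 MUL=2 MEM=2 BR=0, R=1, W=0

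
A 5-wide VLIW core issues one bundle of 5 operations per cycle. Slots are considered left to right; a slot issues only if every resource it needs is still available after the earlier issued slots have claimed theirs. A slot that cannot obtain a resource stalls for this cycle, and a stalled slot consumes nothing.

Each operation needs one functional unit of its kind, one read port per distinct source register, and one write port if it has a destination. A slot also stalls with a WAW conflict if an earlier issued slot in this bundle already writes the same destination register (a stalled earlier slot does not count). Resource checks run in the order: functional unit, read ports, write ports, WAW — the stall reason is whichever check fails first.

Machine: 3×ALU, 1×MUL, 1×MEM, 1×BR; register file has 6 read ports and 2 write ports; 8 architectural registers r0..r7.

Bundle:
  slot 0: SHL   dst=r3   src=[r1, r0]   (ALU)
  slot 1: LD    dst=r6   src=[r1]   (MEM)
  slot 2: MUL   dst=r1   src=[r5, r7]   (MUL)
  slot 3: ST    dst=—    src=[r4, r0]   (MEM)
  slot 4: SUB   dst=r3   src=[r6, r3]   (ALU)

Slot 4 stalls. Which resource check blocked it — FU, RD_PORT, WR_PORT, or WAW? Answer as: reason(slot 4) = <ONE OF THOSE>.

  0. ALU→r3 ⇒ go  {2A/1Mu/1Ld/1B | 4r 1w}
  1. MEM→r6 ⇒ go  {2A/1Mu/0Ld/1B | 3r 0w}
  2. MUL→r1 ⇒ no(WR_PORT)  {2A/1Mu/0Ld/1B | 3r 0w}
  3. MEM ⇒ no(FU)  {2A/1Mu/0Ld/1B | 3r 0w}
  4. ALU→r3 ⇒ no(WR_PORT)  {2A/1Mu/0Ld/1B | 3r 0w}

reason(slot 4) = WR_PORT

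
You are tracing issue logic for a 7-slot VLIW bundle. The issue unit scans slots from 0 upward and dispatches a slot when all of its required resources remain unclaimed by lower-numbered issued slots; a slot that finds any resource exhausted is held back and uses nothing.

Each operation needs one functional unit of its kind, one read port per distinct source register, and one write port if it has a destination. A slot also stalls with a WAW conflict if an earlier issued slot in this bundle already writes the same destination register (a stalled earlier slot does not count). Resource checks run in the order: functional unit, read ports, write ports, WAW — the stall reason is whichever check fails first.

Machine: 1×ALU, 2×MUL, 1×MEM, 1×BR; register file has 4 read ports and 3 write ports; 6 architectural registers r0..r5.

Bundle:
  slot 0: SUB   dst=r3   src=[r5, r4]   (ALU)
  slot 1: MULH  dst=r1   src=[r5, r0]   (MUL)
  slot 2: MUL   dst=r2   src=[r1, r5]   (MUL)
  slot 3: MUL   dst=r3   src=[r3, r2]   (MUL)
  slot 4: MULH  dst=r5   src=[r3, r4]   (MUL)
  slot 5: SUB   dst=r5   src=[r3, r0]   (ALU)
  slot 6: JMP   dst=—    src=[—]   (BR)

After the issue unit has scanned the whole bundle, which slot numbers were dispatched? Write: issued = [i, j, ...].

  0. ALU→r3 ⇒ go  {0A/2Mu/1Ld/1B | 2r 2w}
  1. MUL→r1 ⇒ go  {0A/1Mu/1Ld/1B | 0r 1w}
  2. MUL→r2 ⇒ no(RD_PORT)  {0A/1Mu/1Ld/1B | 0r 1w}
  3. MUL→r3 ⇒ no(RD_PORT)  {0A/1Mu/1Ld/1B | 0r 1w}
  4. MUL→r5 ⇒ no(RD_PORT)  {0A/1Mu/1Ld/1B | 0r 1w}
  5. ALU→r5 ⇒ no(FU)  {0A/1Mu/1Ld/1B | 0r 1w}
  6. BR ⇒ go  {0A/1Mu/1Ld/0B | 0r 1w}

issued = [0, 1, 6]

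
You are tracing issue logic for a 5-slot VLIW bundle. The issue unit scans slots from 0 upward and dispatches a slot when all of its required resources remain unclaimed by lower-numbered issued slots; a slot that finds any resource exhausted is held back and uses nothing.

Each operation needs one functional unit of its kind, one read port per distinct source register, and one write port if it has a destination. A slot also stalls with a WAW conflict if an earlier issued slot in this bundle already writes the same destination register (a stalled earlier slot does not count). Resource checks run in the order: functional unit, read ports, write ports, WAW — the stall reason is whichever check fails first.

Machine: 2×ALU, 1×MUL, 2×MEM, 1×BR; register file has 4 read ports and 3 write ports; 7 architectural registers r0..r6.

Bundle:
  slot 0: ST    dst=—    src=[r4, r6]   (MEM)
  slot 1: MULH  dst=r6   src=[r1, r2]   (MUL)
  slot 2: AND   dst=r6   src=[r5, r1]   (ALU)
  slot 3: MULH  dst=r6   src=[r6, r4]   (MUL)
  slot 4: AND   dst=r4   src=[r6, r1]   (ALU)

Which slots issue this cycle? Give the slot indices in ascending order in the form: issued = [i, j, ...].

issued = [0, 1]

slot 0 (MEM): ISSUE — free A2,Mu1,Ld1,B1 rp2 wp3
slot 1 (MUL): ISSUE — free A2,Mu0,Ld1,B1 rp0 wp2
slot 2 (ALU): stall RD_PORT — free A2,Mu0,Ld1,B1 rp0 wp2
slot 3 (MUL): stall FU — free A2,Mu0,Ld1,B1 rp0 wp2
slot 4 (ALU): stall RD_PORT — free A2,Mu0,Ld1,B1 rp0 wp2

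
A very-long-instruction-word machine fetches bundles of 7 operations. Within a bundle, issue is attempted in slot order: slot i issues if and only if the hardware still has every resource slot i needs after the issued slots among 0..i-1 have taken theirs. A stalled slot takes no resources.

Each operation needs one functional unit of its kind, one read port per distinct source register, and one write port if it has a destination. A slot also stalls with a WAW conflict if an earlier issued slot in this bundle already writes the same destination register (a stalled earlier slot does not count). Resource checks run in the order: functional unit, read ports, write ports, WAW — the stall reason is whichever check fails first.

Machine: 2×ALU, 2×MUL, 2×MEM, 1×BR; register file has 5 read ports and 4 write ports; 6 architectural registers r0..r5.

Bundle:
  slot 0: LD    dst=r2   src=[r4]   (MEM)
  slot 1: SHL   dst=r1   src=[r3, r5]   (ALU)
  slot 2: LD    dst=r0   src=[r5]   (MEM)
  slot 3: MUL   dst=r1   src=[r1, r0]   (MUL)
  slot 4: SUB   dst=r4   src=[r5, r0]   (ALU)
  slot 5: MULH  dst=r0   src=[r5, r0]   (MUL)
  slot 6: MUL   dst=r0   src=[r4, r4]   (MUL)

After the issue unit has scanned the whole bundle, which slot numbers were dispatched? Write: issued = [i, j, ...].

issued = [0, 1, 2]

slot 0 (MEM): ISSUE — free A2,Mu2,Ld1,B1 rp4 wp3
slot 1 (ALU): ISSUE — free A1,Mu2,Ld1,B1 rp2 wp2
slot 2 (MEM): ISSUE — free A1,Mu2,Ld0,B1 rp1 wp1
slot 3 (MUL): stall RD_PORT — free A1,Mu2,Ld0,B1 rp1 wp1
slot 4 (ALU): stall RD_PORT — free A1,Mu2,Ld0,B1 rp1 wp1
slot 5 (MUL): stall RD_PORT — free A1,Mu2,Ld0,B1 rp1 wp1
slot 6 (MUL): stall WAW — free A1,Mu2,Ld0,B1 rp1 wp1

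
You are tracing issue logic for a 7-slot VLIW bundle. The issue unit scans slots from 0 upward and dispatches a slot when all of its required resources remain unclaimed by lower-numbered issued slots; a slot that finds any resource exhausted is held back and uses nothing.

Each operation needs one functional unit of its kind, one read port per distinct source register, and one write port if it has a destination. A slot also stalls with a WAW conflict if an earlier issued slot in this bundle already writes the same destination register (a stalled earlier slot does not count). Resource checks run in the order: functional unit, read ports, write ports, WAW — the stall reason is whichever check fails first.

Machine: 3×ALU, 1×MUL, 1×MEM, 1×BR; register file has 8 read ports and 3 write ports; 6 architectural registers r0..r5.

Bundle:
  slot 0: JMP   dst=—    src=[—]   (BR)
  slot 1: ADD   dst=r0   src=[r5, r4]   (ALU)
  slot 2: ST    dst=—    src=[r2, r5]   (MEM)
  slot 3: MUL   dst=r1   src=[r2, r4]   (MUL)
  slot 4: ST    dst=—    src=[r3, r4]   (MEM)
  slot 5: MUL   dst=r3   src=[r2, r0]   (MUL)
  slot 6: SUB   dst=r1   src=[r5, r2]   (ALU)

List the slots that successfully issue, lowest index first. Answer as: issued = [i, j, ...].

[0] BR needs rd=0 wr=0: ok; after: ALU=3 MUL=1 MEM=1 BR=0, R=8, W=3
[1] ALU needs rd=2 wr=1: ok; after: ALU=2 MUL=1 MEM=1 BR=0, R=6, W=2
[2] MEM needs rd=2 wr=0: ok; after: ALU=2 MUL=1 MEM=0 BR=0, R=4, W=2
[3] MUL needs rd=2 wr=1: ok; after: ALU=2 MUL=0 MEM=0 BR=0, R=2, W=1
[4] MEM needs rd=2 wr=0: FU; after: ALU=2 MUL=0 MEM=0 BR=0, R=2, W=1
[5] MUL needs rd=2 wr=1: FU; after: ALU=2 MUL=0 MEM=0 BR=0, R=2, W=1
[6] ALU needs rd=2 wr=1: WAW; after: ALU=2 MUL=0 MEM=0 BR=0, R=2, W=1

issued = [0, 1, 2, 3]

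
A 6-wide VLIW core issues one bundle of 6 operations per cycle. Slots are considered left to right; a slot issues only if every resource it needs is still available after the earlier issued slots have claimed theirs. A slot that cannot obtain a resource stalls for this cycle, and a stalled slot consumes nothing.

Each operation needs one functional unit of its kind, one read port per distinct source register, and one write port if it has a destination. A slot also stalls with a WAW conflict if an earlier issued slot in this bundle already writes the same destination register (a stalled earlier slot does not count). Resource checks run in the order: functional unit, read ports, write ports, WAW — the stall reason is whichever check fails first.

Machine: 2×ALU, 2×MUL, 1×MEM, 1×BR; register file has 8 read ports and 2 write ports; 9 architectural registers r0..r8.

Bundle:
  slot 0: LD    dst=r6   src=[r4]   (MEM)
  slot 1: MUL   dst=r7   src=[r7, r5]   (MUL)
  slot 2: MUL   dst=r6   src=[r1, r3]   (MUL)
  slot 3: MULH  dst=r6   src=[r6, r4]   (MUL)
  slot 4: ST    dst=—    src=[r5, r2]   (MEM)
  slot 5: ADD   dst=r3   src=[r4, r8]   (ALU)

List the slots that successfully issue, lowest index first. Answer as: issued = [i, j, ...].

issued = [0, 1]

(0) want 1×MEM +1rd +1wr — yes → AL2|MU2|ME0|BR1|rd7|wr1
(1) want 1×MUL +2rd +1wr — yes → AL2|MU1|ME0|BR1|rd5|wr0
(2) want 1×MUL +2rd +1wr — WR_PORT → AL2|MU1|ME0|BR1|rd5|wr0
(3) want 1×MUL +2rd +1wr — WR_PORT → AL2|MU1|ME0|BR1|rd5|wr0
(4) want 1×MEM +2rd +0wr — FU → AL2|MU1|ME0|BR1|rd5|wr0
(5) want 1×ALU +2rd +1wr — WR_PORT → AL2|MU1|ME0|BR1|rd5|wr0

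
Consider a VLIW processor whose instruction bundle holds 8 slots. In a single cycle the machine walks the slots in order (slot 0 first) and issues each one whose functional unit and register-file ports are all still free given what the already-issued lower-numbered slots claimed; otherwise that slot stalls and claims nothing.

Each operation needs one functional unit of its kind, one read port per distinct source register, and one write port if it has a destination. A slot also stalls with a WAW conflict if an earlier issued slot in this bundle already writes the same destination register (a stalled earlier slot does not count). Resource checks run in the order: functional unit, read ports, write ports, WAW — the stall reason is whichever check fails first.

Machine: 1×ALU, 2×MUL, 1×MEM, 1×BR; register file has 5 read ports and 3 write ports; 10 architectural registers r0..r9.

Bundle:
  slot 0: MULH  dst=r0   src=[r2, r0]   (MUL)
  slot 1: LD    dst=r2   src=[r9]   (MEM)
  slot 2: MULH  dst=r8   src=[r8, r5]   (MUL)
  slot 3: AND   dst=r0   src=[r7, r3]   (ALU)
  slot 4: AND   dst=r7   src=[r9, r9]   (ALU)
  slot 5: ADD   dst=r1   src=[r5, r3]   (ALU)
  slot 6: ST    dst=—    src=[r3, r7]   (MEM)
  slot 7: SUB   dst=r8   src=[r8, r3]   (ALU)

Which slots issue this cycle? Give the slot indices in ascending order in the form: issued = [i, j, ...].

issued = [0, 1, 2]

  0. MUL→r0 ⇒ go  {1A/1Mu/1Ld/1B | 3r 2w}
  1. MEM→r2 ⇒ go  {1A/1Mu/0Ld/1B | 2r 1w}
  2. MUL→r8 ⇒ go  {1A/0Mu/0Ld/1B | 0r 0w}
  3. ALU→r0 ⇒ no(RD_PORT)  {1A/0Mu/0Ld/1B | 0r 0w}
  4. ALU→r7 ⇒ no(RD_PORT)  {1A/0Mu/0Ld/1B | 0r 0w}
  5. ALU→r1 ⇒ no(RD_PORT)  {1A/0Mu/0Ld/1B | 0r 0w}
  6. MEM ⇒ no(FU)  {1A/0Mu/0Ld/1B | 0r 0w}
  7. ALU→r8 ⇒ no(RD_PORT)  {1A/0Mu/0Ld/1B | 0r 0w}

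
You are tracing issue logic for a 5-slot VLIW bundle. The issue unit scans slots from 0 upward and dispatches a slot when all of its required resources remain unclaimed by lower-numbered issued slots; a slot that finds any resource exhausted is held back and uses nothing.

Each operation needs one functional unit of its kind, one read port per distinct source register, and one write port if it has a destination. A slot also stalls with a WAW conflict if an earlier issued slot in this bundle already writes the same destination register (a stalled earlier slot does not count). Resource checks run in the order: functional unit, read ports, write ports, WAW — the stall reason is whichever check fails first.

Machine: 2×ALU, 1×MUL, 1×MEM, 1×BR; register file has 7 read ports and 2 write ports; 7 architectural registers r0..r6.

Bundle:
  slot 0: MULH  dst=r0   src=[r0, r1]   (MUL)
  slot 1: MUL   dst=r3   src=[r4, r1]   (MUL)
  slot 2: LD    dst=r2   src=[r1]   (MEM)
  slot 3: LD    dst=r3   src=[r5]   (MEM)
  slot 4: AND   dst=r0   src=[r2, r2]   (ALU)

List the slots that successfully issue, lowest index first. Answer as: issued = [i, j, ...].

#0 MUL src=r0,r1 dispatched  <A:2 Mu:0 Ld:1 B:1 rd:5 wr:1>
#1 MUL src=r4,r1 held:FU  <A:2 Mu:0 Ld:1 B:1 rd:5 wr:1>
#2 MEM src=r1 dispatched  <A:2 Mu:0 Ld:0 B:1 rd:4 wr:0>
#3 MEM src=r5 held:FU  <A:2 Mu:0 Ld:0 B:1 rd:4 wr:0>
#4 ALU src=r2,r2 held:WR_PORT  <A:2 Mu:0 Ld:0 B:1 rd:4 wr:0>

issued = [0, 2]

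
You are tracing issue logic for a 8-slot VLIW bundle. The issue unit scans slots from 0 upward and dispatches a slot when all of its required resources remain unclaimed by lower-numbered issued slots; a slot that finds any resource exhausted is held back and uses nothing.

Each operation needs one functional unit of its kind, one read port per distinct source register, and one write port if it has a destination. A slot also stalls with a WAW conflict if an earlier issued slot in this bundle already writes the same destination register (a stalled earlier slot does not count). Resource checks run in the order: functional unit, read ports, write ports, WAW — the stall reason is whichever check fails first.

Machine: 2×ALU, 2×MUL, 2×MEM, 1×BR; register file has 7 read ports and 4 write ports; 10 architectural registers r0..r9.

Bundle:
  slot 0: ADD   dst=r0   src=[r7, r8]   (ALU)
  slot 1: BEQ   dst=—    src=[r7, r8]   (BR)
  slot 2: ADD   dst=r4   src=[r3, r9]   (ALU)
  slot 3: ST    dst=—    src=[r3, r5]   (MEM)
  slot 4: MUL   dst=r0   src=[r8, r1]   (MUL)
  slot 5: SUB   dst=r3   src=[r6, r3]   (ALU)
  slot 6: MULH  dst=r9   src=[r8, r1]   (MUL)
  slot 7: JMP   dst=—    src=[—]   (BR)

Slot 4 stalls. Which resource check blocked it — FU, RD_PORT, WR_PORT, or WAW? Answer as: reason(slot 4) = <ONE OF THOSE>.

reason(slot 4) = RD_PORT

  0. ALU→r0 ⇒ go  {1A/2Mu/2Ld/1B | 5r 3w}
  1. BR ⇒ go  {1A/2Mu/2Ld/0B | 3r 3w}
  2. ALU→r4 ⇒ go  {0A/2Mu/2Ld/0B | 1r 2w}
  3. MEM ⇒ no(RD_PORT)  {0A/2Mu/2Ld/0B | 1r 2w}
  4. MUL→r0 ⇒ no(RD_PORT)  {0A/2Mu/2Ld/0B | 1r 2w}
  5. ALU→r3 ⇒ no(FU)  {0A/2Mu/2Ld/0B | 1r 2w}
  6. MUL→r9 ⇒ no(RD_PORT)  {0A/2Mu/2Ld/0B | 1r 2w}
  7. BR ⇒ no(FU)  {0A/2Mu/2Ld/0B | 1r 2w}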